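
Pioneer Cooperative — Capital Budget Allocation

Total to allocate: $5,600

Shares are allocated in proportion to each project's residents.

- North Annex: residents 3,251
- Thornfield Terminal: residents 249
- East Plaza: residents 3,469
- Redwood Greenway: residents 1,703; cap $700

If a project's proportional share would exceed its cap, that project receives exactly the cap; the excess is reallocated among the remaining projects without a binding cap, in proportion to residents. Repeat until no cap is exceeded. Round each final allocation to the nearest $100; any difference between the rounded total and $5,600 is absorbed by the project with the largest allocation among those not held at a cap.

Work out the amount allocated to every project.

North Annex: $2,300 · Thornfield Terminal: $200 · East Plaza: $2,400 · Redwood Greenway: $700

Residents total: 8,672.
Pro-rata shares before constraints: North Annex 2,099.35; Thornfield Terminal 160.79; East Plaza 2,240.13; Redwood Greenway 1,099.72.
Cap binds for Redwood Greenway ($700); balance $4,900 reallocated over remaining residents 6,969.
Remaining shares: North Annex 2,285.82 → $2,300; Thornfield Terminal 175.08 → $200; East Plaza 2,439.10 → $2,400.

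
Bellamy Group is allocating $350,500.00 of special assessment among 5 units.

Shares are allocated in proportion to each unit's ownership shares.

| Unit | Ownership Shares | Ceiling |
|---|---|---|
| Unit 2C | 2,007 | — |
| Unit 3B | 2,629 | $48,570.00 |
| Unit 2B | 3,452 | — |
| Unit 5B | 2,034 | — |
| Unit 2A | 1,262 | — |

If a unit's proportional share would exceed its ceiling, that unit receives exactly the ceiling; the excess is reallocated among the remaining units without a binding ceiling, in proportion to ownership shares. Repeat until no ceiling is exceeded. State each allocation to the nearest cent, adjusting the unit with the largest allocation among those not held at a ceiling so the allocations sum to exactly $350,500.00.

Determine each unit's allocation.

Unit 2C: $69,214.56 · Unit 3B: $48,570.00 · Unit 2B: $119,047.68 · Unit 5B: $70,145.70 · Unit 2A: $43,522.06

Combined ownership shares = 11,384.
Pro-rata shares before constraints: Unit 2C 61,793.1746; Unit 3B 80,943.8247; Unit 2B 106,283.0288; Unit 5B 62,624.4729; Unit 2A 38,855.4989.
Cap binds for Unit 3B ($48,570.00); residual $301,930.00 reallocated over remaining ownership shares 8,755.
Shares after redistribution: Unit 2C 69,214.5642 → $69,214.56; Unit 2B 119,047.6710 → $119,047.67; Unit 5B 70,145.7019 → $70,145.70; Unit 2A 43,522.0628 → $43,522.06.
Rounding difference +$0.01 applied to Unit 2B → $119,047.68.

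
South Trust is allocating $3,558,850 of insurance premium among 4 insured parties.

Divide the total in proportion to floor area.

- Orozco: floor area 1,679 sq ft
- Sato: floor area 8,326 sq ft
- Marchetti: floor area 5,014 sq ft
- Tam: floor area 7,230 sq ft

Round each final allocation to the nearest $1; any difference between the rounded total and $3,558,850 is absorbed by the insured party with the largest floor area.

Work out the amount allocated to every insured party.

Sum of floor area: 1,679 + 8,326 + 5,014 + 7,230 = 22,249.
Unrounded shares: Orozco 268,565.29; Sato 1,331,789.52; Marchetti 802,016.90; Tam 1,156,478.29.
At nearest $1: Orozco $268,565; Sato $1,331,790; Marchetti $802,017; Tam $1,156,478. Sum = $3,558,850.
Rounded total matches; no reconciliation needed.

Orozco: $268,565 | Sato: $1,331,790 | Marchetti: $802,017 | Tam: $1,156,478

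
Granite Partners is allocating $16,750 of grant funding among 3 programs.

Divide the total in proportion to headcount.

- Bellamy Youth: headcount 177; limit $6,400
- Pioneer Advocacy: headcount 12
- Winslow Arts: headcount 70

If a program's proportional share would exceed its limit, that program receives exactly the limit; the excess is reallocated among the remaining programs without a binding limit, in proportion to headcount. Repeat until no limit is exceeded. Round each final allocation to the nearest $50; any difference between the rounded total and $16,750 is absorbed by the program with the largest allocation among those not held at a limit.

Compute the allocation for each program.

Sum of headcount: 259.
Proportional shares (ignoring caps): Bellamy Youth 11,446.91; Pioneer Advocacy 776.06; Winslow Arts 4,527.03.
Capped: Bellamy Youth ($6,400); remaining pool $10,350 reallocated over remaining headcount 82.
Shares after redistribution: Pioneer Advocacy 1,514.63 → $1,500; Winslow Arts 8,835.37 → $8,850.

Bellamy Youth: $6,400 | Pioneer Advocacy: $1,500 | Winslow Arts: $8,850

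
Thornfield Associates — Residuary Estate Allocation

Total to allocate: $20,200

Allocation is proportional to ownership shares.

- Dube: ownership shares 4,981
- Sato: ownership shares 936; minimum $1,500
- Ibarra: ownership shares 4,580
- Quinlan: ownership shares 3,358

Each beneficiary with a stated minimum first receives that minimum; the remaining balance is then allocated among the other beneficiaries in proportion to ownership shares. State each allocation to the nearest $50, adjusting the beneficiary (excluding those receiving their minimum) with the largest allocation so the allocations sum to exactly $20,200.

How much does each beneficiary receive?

Fund the minimums — Sato $1,500. Balance $18,700.
Balance split over remaining ownership shares 12,919: Dube 7,209.90 → $7,200; Ibarra 6,629.46 → $6,650; Quinlan 4,860.64 → $4,850.

Dube: $7,200; Sato: $1,500; Ibarra: $6,650; Quinlan: $4,850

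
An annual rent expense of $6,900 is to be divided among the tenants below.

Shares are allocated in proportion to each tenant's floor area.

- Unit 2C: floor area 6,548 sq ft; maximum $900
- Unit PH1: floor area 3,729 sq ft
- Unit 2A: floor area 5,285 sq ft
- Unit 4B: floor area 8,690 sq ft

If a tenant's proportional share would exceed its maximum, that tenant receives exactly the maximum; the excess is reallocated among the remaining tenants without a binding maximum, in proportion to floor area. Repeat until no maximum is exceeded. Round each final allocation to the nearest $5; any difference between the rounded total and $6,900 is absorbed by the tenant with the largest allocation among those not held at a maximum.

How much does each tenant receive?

Unit 2C: $900; Unit PH1: $1,265; Unit 2A: $1,790; Unit 4B: $2,945

Combined floor area = 24,252.
Unconstrained shares: Unit 2C 1,862.99; Unit PH1 1,060.95; Unit 2A 1,503.65; Unit 4B 2,472.41.
Capped: Unit 2C ($900); residual $6,000 reallocated over remaining floor area 17,704.
Shares after redistribution: Unit PH1 1,263.78 → $1,265; Unit 2A 1,791.12 → $1,790; Unit 4B 2,945.10 → $2,945.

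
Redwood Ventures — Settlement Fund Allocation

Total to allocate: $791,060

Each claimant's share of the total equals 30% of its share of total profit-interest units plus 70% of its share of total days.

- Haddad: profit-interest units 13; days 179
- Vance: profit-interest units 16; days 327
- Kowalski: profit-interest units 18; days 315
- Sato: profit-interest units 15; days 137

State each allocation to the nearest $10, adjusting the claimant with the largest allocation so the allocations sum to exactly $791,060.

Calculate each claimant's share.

Haddad: $153,230; Vance: $250,260; Kowalski: $250,970; Sato: $136,600

Totals — profit-interest units 62, days 958.
Blended shares (30% profit-interest units + 70% days): Haddad 0.1937; Vance 0.3164; Kowalski 0.3173; Sato 0.1727.
Unrounded shares: Haddad 153,225.59; Vance 250,255.50; Kowalski 250,974.69; Sato 136,604.22.
Rounded to nearest $10: Haddad $153,230; Vance $250,260; Kowalski $250,970; Sato $136,600. Sum = $791,060.
Sum already equals the total — no adjustment.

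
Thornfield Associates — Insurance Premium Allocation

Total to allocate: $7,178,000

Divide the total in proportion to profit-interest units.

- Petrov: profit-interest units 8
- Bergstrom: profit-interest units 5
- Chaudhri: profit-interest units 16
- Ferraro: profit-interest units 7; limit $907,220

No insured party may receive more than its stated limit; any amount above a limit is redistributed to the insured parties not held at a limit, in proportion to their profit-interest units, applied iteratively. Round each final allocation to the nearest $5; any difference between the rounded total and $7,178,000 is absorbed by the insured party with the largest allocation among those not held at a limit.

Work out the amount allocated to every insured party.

Total profit-interest units = 36.
Unconstrained shares: Petrov 1,595,111.11; Bergstrom 996,944.44; Chaudhri 3,190,222.22; Ferraro 1,395,722.22.
Held at cap: Ferraro ($907,220); residual $6,270,780 reallocated over remaining profit-interest units 29.
Shares after redistribution: Petrov 1,729,870.34 → $1,729,870; Bergstrom 1,081,168.97 → $1,081,170; Chaudhri 3,459,740.69 → $3,459,740.

Petrov: $1,729,870 · Bergstrom: $1,081,170 · Chaudhri: $3,459,740 · Ferraro: $907,220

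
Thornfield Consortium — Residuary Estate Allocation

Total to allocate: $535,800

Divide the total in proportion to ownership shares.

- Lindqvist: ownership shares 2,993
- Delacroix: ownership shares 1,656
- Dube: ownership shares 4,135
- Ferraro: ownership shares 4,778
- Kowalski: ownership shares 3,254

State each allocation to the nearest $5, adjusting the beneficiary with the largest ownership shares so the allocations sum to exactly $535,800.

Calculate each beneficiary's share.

Total ownership shares = 2,993 + 1,656 + 4,135 + 4,778 + 3,254 = 16,816.
Unrounded shares: Lindqvist 95,364.50; Delacroix 52,764.32; Dube 131,751.49; Ferraro 152,239.08; Kowalski 103,680.61.
At nearest $5: Lindqvist $95,365; Delacroix $52,765; Dube $131,750; Ferraro $152,240; Kowalski $103,680. Sum = $535,800.
No rounding difference to absorb.

Lindqvist: $95,365 · Delacroix: $52,765 · Dube: $131,750 · Ferraro: $152,240 · Kowalski: $103,680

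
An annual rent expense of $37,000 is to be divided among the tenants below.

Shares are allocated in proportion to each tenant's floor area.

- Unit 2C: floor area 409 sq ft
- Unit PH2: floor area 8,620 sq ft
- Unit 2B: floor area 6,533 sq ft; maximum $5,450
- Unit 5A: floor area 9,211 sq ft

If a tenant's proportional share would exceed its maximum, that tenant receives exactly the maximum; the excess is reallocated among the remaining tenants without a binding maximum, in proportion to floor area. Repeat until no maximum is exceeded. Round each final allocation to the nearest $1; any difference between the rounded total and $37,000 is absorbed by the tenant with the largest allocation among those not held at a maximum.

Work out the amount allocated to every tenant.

Sum of floor area: 24,773.
Proportional shares (ignoring caps): Unit 2C 610.87; Unit PH2 12,874.5005; Unit 2B 9,757.44; Unit 5A 13,757.20.
Held at cap: Unit 2B ($5,450); residual $31,550 reallocated over remaining floor area 18,240.
Remaining shares: Unit 2C 707.45 → $707; Unit PH2 14,910.14 → $14,910; Unit 5A 15,932.40 → $15,932.
Rounding difference +$1 applied to Unit 5A → $15,933.

Unit 2C: $707; Unit PH2: $14,910; Unit 2B: $5,450; Unit 5A: $15,933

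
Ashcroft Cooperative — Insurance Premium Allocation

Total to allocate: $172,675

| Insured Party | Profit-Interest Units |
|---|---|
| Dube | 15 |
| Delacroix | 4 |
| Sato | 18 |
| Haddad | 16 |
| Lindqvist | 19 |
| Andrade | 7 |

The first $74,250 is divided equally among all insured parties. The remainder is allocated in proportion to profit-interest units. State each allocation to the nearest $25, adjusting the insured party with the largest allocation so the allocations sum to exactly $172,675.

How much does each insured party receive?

Dube: $31,075 | Delacroix: $17,350 | Sato: $34,800 | Haddad: $32,300 | Lindqvist: $36,050 | Andrade: $21,100

First tranche $74,250 split equally: $12,375 each.
Remainder $98,425 by profit-interest units (total 79): Dube 18,688.29 → $18,700; Delacroix 4,983.54 → $4,975; Sato 22,425.95 → $22,425; Haddad 19,934.18 → $19,925; Lindqvist 23,671.84 → $23,675; Andrade 8,721.20 → $8,725.
Totals: Dube $12,375 + $18,700 = $31,075; Delacroix $12,375 + $4,975 = $17,350; Sato $12,375 + $22,425 = $34,800; Haddad $12,375 + $19,925 = $32,300; Lindqvist $12,375 + $23,675 = $36,050; Andrade $12,375 + $8,725 = $21,100.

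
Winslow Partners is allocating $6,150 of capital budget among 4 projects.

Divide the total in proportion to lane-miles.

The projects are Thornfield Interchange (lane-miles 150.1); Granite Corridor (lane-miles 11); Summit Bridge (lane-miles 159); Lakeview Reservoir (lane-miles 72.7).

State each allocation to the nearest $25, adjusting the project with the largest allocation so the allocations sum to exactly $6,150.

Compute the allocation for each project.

Thornfield Interchange: $2,350 | Granite Corridor: $175 | Summit Bridge: $2,475 | Lakeview Reservoir: $1,150

Total lane-miles = 392.8.
Unrounded shares: Thornfield Interchange 150.1/392.8 × $6,150 = 2,350.09; Granite Corridor 11/392.8 × $6,150 = 172.23; Summit Bridge 159/392.8 × $6,150 = 2,489.43; Lakeview Reservoir 72.7/392.8 × $6,150 = 1,138.25.
After rounding ($25): Thornfield Interchange $2,350; Granite Corridor $175; Summit Bridge $2,500; Lakeview Reservoir $1,150. Sum = $6,175.
Difference $6,150 − $6,175 = −$25 applied to largest allocation (Summit Bridge): Summit Bridge becomes $2,475.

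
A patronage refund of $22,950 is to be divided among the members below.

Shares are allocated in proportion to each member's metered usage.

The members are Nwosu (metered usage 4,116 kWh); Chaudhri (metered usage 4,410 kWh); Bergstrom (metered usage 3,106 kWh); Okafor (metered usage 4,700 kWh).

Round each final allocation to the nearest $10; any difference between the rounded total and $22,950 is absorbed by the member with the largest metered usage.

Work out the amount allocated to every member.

Sum of metered usage: 16,332.
Pro-rata amounts: Nwosu 4,116/16,332 × $22,950 = 5,783.87; Chaudhri 4,410/16,332 × $22,950 = 6,197.01; Bergstrom 3,106/16,332 × $22,950 = 4,364.60; Okafor 4,700/16,332 × $22,950 = 6,604.52.
Rounded to nearest $10: Nwosu $5,780; Chaudhri $6,200; Bergstrom $4,360; Okafor $6,600. Sum = $22,940.
Difference $22,950 − $22,940 = +$10 applied to largest metered usage (Okafor): Okafor becomes $6,610.

Nwosu: $5,780 · Chaudhri: $6,200 · Bergstrom: $4,360 · Okafor: $6,610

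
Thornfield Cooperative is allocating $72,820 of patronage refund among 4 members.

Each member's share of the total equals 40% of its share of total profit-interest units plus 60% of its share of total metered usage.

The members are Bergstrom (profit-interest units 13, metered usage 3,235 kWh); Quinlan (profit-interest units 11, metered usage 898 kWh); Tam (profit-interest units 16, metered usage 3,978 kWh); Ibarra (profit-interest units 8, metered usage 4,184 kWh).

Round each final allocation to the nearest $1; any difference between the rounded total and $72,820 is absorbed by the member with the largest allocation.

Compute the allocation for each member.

Totals — profit-interest units 48, metered usage 12,295.
Blended shares (40% profit-interest units + 60% metered usage): Bergstrom 0.2662; Quinlan 0.1355; Tam 0.3275; Ibarra 0.2708.
Proportional shares: Bergstrom 19,384.86; Quinlan 9,866.34; Tam 23,845.71; Ibarra 19,723.10.
After rounding ($1): Bergstrom $19,385; Quinlan $9,866; Tam $23,846; Ibarra $19,723. Sum = $72,820.
Sum already equals the total — no adjustment.

Bergstrom: $19,385; Quinlan: $9,866; Tam: $23,846; Ibarra: $19,723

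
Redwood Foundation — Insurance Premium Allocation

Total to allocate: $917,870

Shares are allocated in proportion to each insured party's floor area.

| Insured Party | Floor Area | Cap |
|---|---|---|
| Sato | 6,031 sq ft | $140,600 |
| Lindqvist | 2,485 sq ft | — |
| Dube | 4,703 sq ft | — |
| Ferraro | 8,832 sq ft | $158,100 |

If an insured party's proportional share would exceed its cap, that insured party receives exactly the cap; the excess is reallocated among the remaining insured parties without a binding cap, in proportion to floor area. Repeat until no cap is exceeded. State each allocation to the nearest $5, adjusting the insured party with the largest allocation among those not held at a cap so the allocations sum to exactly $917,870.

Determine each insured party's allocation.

Floor area total: 22,051.
Pro-rata shares before constraints: Sato 251,039.59; Lindqvist 103,437.80; Dube 195,761.76; Ferraro 367,630.85.
Held at cap: Sato ($140,600), Ferraro ($158,100); residual $619,170 reallocated over remaining floor area 7,188.
Redistributed shares: Lindqvist 214,056.41 → $214,055; Dube 405,113.59 → $405,115.

Sato: $140,600 · Lindqvist: $214,055 · Dube: $405,115 · Ferraro: $158,100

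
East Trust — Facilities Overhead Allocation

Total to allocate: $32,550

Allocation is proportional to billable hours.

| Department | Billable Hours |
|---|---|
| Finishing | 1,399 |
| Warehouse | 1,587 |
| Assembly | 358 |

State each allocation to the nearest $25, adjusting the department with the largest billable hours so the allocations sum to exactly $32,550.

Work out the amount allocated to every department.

Sum of billable hours: 1,399 + 1,587 + 358 = 3,344.
Proportional shares: Finishing 13,617.66; Warehouse 15,447.62; Assembly 3,484.72.
At nearest $25: Finishing $13,625; Warehouse $15,450; Assembly $3,475. Sum = $32,550.
No rounding difference to absorb.

Finishing: $13,625; Warehouse: $15,450; Assembly: $3,475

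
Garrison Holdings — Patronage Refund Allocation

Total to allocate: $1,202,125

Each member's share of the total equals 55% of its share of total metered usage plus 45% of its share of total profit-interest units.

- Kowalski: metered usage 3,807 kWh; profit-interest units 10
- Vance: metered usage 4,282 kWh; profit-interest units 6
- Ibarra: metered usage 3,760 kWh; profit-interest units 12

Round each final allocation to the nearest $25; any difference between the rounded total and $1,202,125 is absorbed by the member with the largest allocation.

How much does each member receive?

Totals — metered usage 11,849, profit-interest units 28.
Composite weights (55% metered usage + 45% profit-interest units): Kowalski 0.3374; Vance 0.2952; Ibarra 0.3674.
Unrounded shares: Kowalski 405,627.51; Vance 354,852.83; Ibarra 441,644.66.
After rounding ($25): Kowalski $405,625; Vance $354,850; Ibarra $441,650. Sum = $1,202,125.
Rounded total matches; no reconciliation needed.

Kowalski: $405,625 · Vance: $354,850 · Ibarra: $441,650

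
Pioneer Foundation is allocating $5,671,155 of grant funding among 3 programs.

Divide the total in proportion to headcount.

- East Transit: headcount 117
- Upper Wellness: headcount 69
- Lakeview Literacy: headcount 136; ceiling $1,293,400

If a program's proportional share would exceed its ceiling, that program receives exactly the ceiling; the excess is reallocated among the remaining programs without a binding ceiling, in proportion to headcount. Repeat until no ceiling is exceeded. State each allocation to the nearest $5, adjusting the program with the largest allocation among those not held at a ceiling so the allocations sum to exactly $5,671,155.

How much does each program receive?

Sum of headcount: 322.
Proportional shares (ignoring caps): East Transit 2,060,637.07; Upper Wellness 1,215,247.50; Lakeview Literacy 2,395,270.43.
Cap binds for Lakeview Literacy ($1,293,400); balance $4,377,755 reallocated over remaining headcount 186.
Remaining shares: East Transit 2,753,749.11 → $2,753,750; Upper Wellness 1,624,005.89 → $1,624,005.

East Transit: $2,753,750; Upper Wellness: $1,624,005; Lakeview Literacy: $1,293,400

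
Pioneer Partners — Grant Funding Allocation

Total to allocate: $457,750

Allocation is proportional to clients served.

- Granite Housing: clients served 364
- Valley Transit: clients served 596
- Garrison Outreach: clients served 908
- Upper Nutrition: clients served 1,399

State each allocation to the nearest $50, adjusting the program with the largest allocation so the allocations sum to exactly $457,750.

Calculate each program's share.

Clients served total: 3,267.
Raw shares: Granite Housing 364/3,267 × $457,750 = 51,001.22; Valley Transit 596/3,267 × $457,750 = 83,507.50; Garrison Outreach 908/3,267 × $457,750 = 127,222.83; Upper Nutrition 1,399/3,267 × $457,750 = 196,018.44.
Rounded to nearest $50: Granite Housing $51,000; Valley Transit $83,500; Garrison Outreach $127,200; Upper Nutrition $196,000. Sum = $457,700.
Difference $457,750 − $457,700 = +$50 applied to largest allocation (Upper Nutrition): Upper Nutrition becomes $196,050.

Granite Housing: $51,000 · Valley Transit: $83,500 · Garrison Outreach: $127,200 · Upper Nutrition: $196,050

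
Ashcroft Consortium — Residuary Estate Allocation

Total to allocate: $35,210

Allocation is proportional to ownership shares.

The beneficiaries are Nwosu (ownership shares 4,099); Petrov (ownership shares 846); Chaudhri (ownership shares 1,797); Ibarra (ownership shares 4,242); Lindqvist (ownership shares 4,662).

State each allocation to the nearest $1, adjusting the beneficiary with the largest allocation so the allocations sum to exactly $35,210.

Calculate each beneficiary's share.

Sum of ownership shares: 15,646.
Unrounded shares: Nwosu 4,099/15,646 × $35,210 = 9,224.45; Petrov 846/15,646 × $35,210 = 1,903.85; Chaudhri 1,797/15,646 × $35,210 = 4,044.00; Ibarra 4,242/15,646 × $35,210 = 9,546.26; Lindqvist 4,662/15,646 × $35,210 = 10,491.44.
Rounded to nearest $1: Nwosu $9,224; Petrov $1,904; Chaudhri $4,044; Ibarra $9,546; Lindqvist $10,491. Sum = $35,209.
Difference $35,210 − $35,209 = +$1 applied to largest allocation (Lindqvist): Lindqvist becomes $10,492.

Nwosu: $9,224 · Petrov: $1,904 · Chaudhri: $4,044 · Ibarra: $9,546 · Lindqvist: $10,492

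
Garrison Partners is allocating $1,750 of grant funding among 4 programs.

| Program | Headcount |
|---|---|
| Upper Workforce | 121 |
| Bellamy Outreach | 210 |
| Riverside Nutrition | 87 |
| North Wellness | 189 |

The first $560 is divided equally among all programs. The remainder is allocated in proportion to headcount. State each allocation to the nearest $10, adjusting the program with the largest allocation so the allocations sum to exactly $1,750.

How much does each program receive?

Upper Workforce: $380; Bellamy Outreach: $550; Riverside Nutrition: $310; North Wellness: $510

$560 shared equally gives $140 per program.
Remainder $1,190 by headcount (total 607): Upper Workforce 237.22 → $240; Bellamy Outreach 411.70 → $410; Riverside Nutrition 170.56 → $170; North Wellness 370.53 → $370.
Totals: Upper Workforce $140 + $240 = $380; Bellamy Outreach $140 + $410 = $550; Riverside Nutrition $140 + $170 = $310; North Wellness $140 + $370 = $510.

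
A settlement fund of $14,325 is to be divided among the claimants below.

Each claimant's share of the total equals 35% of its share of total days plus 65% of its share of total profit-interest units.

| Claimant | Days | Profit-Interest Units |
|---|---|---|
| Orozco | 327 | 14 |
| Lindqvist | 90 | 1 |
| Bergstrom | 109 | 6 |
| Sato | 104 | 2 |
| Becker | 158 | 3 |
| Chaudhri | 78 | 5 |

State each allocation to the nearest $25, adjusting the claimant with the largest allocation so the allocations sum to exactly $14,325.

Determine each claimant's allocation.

Orozco: $6,100; Lindqvist: $825; Bergstrom: $2,425; Sato: $1,200; Becker: $1,825; Chaudhri: $1,950

Days total 866; profit-interest units total 31.
Combined weights (35% days + 65% profit-interest units): Orozco 0.4257; Lindqvist 0.0573; Bergstrom 0.1699; Sato 0.0840; Becker 0.1268; Chaudhri 0.1364.
Raw shares: Orozco 6,098.26; Lindqvist 821.42; Bergstrom 2,433.24; Sato 1,202.84; Becker 1,815.84; Chaudhri 1,953.40.
Rounded to nearest $25: Orozco $6,100; Lindqvist $825; Bergstrom $2,425; Sato $1,200; Becker $1,825; Chaudhri $1,950. Sum = $14,325.
No rounding difference to absorb.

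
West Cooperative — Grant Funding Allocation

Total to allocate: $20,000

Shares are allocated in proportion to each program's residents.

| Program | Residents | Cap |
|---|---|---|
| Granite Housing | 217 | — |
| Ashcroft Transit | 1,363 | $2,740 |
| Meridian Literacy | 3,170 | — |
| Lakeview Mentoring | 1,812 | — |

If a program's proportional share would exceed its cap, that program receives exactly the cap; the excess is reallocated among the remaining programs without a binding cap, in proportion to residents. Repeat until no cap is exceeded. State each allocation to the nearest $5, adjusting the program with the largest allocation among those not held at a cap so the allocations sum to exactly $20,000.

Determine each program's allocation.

Residents total: 6,562.
Pro-rata shares before constraints: Granite Housing 661.38; Ashcroft Transit 4,154.22; Meridian Literacy 9,661.69; Lakeview Mentoring 5,522.71.
Cap binds for Ashcroft Transit ($2,740); remaining pool $17,260 reallocated over remaining residents 5,199.
Shares after redistribution: Granite Housing 720.41 → $720; Meridian Literacy 10,523.99 → $10,525; Lakeview Mentoring 6,015.60 → $6,015.

Granite Housing: $720 · Ashcroft Transit: $2,740 · Meridian Literacy: $10,525 · Lakeview Mentoring: $6,015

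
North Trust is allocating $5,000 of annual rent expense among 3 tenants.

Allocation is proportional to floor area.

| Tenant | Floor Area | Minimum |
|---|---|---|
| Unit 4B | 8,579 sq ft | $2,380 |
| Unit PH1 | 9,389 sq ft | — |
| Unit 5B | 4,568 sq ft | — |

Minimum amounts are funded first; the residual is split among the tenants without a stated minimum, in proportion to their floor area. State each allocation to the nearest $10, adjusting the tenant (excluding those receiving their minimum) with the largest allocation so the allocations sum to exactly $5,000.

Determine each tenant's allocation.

Unit 4B: $2,380 | Unit PH1: $1,760 | Unit 5B: $860

Minimums first: Unit 4B $2,380. Residual $2,620.
Residual split over remaining floor area 13,957: Unit PH1 1,762.50 → $1,760; Unit 5B 857.50 → $860.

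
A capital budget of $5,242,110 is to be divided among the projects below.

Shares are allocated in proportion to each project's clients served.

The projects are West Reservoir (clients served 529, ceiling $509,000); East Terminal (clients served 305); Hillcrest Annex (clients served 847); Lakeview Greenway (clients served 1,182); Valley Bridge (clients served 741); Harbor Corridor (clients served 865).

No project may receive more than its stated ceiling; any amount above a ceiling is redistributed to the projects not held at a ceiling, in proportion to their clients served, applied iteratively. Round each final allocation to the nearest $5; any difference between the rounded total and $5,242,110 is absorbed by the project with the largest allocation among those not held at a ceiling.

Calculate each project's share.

Sum of clients served: 4,469.
Proportional shares (ignoring caps): West Reservoir 620,513.80; East Terminal 357,763.16; Hillcrest Annex 993,525.88; Lakeview Greenway 1,386,478.86; Valley Bridge 869,188.52; Harbor Corridor 1,014,639.77.
Held at cap: West Reservoir ($509,000); residual $4,733,110 reallocated over remaining clients served 3,940.
Shares after redistribution: East Terminal 366,395.57 → $366,395; Hillcrest Annex 1,017,498.52 → $1,017,500; Lakeview Greenway 1,419,933.00 → $1,419,935; Valley Bridge 890,161.04 → $890,160; Harbor Corridor 1,039,121.87 → $1,039,120.

West Reservoir: $509,000 · East Terminal: $366,395 · Hillcrest Annex: $1,017,500 · Lakeview Greenway: $1,419,935 · Valley Bridge: $890,160 · Harbor Corridor: $1,039,120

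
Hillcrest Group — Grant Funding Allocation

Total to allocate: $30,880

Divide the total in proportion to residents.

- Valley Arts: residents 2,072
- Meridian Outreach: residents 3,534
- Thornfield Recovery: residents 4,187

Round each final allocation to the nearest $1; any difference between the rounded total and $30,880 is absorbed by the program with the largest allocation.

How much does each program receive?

Total residents = 9,793.
Raw shares: Valley Arts 2,072/9,793 × $30,880 = 6,533.58; Meridian Outreach 3,534/9,793 × $30,880 = 11,143.67; Thornfield Recovery 4,187/9,793 × $30,880 = 13,202.75.
After rounding ($1): Valley Arts $6,534; Meridian Outreach $11,144; Thornfield Recovery $13,203. Sum = $30,881.
Difference $30,880 − $30,881 = −$1 applied to largest allocation (Thornfield Recovery): Thornfield Recovery becomes $13,202.

Valley Arts: $6,534; Meridian Outreach: $11,144; Thornfield Recovery: $13,202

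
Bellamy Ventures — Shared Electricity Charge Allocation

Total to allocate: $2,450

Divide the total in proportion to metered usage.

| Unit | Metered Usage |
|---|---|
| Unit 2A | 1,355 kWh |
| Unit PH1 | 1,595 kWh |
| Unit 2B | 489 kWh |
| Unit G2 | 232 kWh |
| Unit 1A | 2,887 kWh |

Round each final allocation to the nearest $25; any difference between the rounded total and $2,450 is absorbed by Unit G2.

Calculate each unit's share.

Combined metered usage = 6,558.
Pro-rata amounts: Unit 2A 1,355/6,558 × $2,450 = 506.21; Unit PH1 1,595/6,558 × $2,450 = 595.88; Unit 2B 489/6,558 × $2,450 = 182.69; Unit G2 232/6,558 × $2,450 = 86.67; Unit 1A 2,887/6,558 × $2,450 = 1,078.55.
After rounding ($25): Unit 2A $500; Unit PH1 $600; Unit 2B $175; Unit G2 $75; Unit 1A $1,075. Sum = $2,425.
Difference $2,450 − $2,425 = +$25 applied to Unit G2: Unit G2 becomes $100.

Unit 2A: $500; Unit PH1: $600; Unit 2B: $175; Unit G2: $100; Unit 1A: $1,075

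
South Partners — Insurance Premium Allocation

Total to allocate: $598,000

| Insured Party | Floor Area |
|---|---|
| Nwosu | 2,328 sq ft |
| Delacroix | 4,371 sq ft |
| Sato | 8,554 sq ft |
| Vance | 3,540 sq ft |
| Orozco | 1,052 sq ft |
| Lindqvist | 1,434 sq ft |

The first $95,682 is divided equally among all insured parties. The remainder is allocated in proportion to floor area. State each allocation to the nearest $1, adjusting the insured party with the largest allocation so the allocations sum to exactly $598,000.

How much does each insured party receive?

Nwosu: $70,902 · Delacroix: $119,130 · Sato: $217,876 · Vance: $99,513 · Orozco: $40,781 · Lindqvist: $49,798

First tranche $95,682 split equally: $15,947 each.
Remainder $502,318 by floor area (total 21,279): Nwosu 54,955.42 → $54,955; Delacroix 103,183.04 → $103,183; Sato 201,928.11 → $201,928; Vance 83,566.23 → $83,566; Orozco 24,833.80 → $24,834; Lindqvist 33,851.40 → $33,851.
Rounding difference +$1 on remainder applied to Sato.
Totals: Nwosu $15,947 + $54,955 = $70,902; Delacroix $15,947 + $103,183 = $119,130; Sato $15,947 + $201,929 = $217,876; Vance $15,947 + $83,566 = $99,513; Orozco $15,947 + $24,834 = $40,781; Lindqvist $15,947 + $33,851 = $49,798.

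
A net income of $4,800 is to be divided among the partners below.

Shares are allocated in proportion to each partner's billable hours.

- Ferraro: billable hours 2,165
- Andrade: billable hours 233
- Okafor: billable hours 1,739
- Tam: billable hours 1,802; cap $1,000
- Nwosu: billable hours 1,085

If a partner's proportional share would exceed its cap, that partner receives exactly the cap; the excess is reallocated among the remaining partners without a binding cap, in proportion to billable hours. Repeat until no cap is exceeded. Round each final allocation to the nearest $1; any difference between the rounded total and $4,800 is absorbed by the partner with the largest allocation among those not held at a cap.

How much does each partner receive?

Ferraro: $1,575 · Andrade: $170 · Okafor: $1,265 · Tam: $1,000 · Nwosu: $790

Combined billable hours = 7,024.
Proportional shares (ignoring caps): Ferraro 1,479.499; Andrade 159.23; Okafor 1,188.38; Tam 1,231.44; Nwosu 741.46.
Cap binds for Tam ($1,000); remaining pool $3,800 reallocated over remaining billable hours 5,222.
Remaining shares: Ferraro 1,575.45 → $1,575; Andrade 169.55 → $170; Okafor 1,265.45 → $1,265; Nwosu 789.54 → $790.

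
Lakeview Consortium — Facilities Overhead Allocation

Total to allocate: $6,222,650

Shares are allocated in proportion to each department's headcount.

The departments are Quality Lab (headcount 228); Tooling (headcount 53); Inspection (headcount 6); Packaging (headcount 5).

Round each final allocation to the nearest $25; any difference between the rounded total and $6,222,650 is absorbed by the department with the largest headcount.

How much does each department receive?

Combined headcount = 228 + 53 + 6 + 5 = 292.
Unrounded shares: Quality Lab 4,858,781.51; Tooling 1,129,453.60; Inspection 127,862.67; Packaging 106,552.23.
Rounded to nearest $25: Quality Lab $4,858,775; Tooling $1,129,450; Inspection $127,875; Packaging $106,550. Sum = $6,222,650.
No rounding difference to absorb.

Quality Lab: $4,858,775 · Tooling: $1,129,450 · Inspection: $127,875 · Packaging: $106,550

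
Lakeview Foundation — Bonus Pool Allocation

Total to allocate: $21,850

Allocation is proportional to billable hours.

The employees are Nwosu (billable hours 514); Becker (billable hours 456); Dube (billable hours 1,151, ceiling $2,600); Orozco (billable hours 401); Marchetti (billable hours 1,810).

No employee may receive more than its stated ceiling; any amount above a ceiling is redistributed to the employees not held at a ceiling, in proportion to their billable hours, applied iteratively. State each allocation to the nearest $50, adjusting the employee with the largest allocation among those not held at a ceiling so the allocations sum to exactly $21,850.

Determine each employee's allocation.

Nwosu: $3,100; Becker: $2,750; Dube: $2,600; Orozco: $2,450; Marchetti: $10,950

Billable hours total: 4,332.
Proportional shares (ignoring caps): Nwosu 2,592.54; Becker 2,300.00; Dube 5,805.48; Orozco 2,022.59; Marchetti 9,129.39.
Held at cap: Dube ($2,600); residual $19,250 reallocated over remaining billable hours 3,181.
Remaining shares: Nwosu 3,110.50 → $3,100; Becker 2,759.51 → $2,750; Orozco 2,426.67 → $2,450; Marchetti 10,953.32 → $10,950.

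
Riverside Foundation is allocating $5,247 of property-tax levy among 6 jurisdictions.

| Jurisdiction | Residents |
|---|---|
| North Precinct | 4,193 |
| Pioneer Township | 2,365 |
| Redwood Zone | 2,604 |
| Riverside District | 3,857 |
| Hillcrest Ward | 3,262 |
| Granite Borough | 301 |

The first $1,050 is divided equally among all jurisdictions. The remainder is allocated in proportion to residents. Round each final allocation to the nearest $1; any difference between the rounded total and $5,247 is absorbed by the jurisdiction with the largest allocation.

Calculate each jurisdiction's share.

North Precinct: $1,236; Pioneer Township: $774; Redwood Zone: $834; Riverside District: $1,151; Hillcrest Ward: $1,001; Granite Borough: $251

First tranche $1,050 split equally: $175 each.
Remainder $4,197 by residents (total 16,582): North Precinct 1,061.27 → $1,061; Pioneer Township 598.60 → $599; Redwood Zone 659.09 → $659; Riverside District 976.23 → $976; Hillcrest Ward 825.63 → $826; Granite Borough 76.18 → $76.
Totals: North Precinct $175 + $1,061 = $1,236; Pioneer Township $175 + $599 = $774; Redwood Zone $175 + $659 = $834; Riverside District $175 + $976 = $1,151; Hillcrest Ward $175 + $826 = $1,001; Granite Borough $175 + $76 = $251.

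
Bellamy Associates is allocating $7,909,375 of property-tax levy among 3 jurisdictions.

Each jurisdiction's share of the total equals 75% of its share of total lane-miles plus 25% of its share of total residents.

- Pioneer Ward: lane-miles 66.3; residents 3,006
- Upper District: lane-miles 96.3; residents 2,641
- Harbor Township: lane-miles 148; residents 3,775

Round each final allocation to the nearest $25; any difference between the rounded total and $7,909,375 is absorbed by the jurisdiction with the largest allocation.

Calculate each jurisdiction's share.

Totals — lane-miles 310.6, residents 9,422.
Combined weights (75% lane-miles + 25% residents): Pioneer Ward 0.2399; Upper District 0.3026; Harbor Township 0.4575.
Unrounded shares: Pioneer Ward 1,897,091.30; Upper District 2,393,449.33; Harbor Township 3,618,834.36.
After rounding ($25): Pioneer Ward $1,897,100; Upper District $2,393,450; Harbor Township $3,618,825. Sum = $7,909,375.
Rounded total matches; no reconciliation needed.

Pioneer Ward: $1,897,100 · Upper District: $2,393,450 · Harbor Township: $3,618,825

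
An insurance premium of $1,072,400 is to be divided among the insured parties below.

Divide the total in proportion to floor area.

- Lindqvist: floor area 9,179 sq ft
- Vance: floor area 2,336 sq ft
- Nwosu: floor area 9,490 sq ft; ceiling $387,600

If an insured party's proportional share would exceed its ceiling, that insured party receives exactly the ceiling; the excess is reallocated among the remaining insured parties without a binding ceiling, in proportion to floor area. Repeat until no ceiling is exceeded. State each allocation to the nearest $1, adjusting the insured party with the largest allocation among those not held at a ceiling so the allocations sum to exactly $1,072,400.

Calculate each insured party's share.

Sum of floor area: 21,005.
Pro-rata shares before constraints: Lindqvist 468,629.35; Vance 119,263.34; Nwosu 484,507.31.
Held at cap: Nwosu ($387,600); residual $684,800 reallocated over remaining floor area 11,515.
Shares after redistribution: Lindqvist 545,877.48 → $545,877; Vance 138,922.52 → $138,923.

Lindqvist: $545,877 · Vance: $138,923 · Nwosu: $387,600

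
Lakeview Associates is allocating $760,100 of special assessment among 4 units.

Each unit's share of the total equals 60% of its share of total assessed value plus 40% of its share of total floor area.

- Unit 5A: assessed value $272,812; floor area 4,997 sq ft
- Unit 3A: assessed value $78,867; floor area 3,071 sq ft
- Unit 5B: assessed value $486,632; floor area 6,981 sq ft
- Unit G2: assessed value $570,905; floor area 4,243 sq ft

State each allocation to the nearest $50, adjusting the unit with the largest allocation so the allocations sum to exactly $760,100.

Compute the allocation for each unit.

Unit 5A: $167,050 · Unit 3A: $73,900 · Unit 5B: $267,500 · Unit G2: $251,650

Totals — assessed value 1,409,216, floor area 19,292.
Combined weights (60% assessed value + 40% floor area): Unit 5A 0.2198; Unit 3A 0.0973; Unit 5B 0.3519; Unit G2 0.3310.
Proportional shares: Unit 5A 167,041.48; Unit 3A 73,922.13; Unit 5B 267,507.00; Unit G2 251,629.39.
After rounding ($50): Unit 5A $167,050; Unit 3A $73,900; Unit 5B $267,500; Unit G2 $251,650. Sum = $760,100.
No rounding difference to absorb.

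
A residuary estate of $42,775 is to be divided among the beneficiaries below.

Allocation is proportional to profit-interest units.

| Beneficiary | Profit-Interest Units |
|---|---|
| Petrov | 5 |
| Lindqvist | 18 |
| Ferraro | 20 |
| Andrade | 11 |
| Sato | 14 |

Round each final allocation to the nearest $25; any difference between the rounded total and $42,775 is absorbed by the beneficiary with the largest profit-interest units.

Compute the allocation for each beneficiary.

Petrov: $3,150; Lindqvist: $11,325; Ferraro: $12,575; Andrade: $6,925; Sato: $8,800

Sum of profit-interest units: 5 + 18 + 20 + 11 + 14 = 68.
Pro-rata amounts: Petrov 3,145.22; Lindqvist 11,322.79; Ferraro 12,580.88; Andrade 6,919.49; Sato 8,806.62.
After rounding ($25): Petrov $3,150; Lindqvist $11,325; Ferraro $12,575; Andrade $6,925; Sato $8,800. Sum = $42,775.
Rounded total matches; no reconciliation needed.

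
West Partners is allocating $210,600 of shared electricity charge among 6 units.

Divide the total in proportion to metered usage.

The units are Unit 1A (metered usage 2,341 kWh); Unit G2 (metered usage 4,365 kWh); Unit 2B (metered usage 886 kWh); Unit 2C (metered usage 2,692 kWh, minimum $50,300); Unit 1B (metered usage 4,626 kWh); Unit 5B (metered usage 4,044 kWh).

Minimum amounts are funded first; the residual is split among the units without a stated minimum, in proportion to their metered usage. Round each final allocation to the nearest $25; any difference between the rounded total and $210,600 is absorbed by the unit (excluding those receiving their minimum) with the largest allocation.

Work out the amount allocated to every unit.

Guaranteed amounts: Unit 2C $50,300. Balance $160,300.
Balance split over remaining metered usage 16,262: Unit 1A 23,076.02 → $23,075; Unit G2 43,027.27 → $43,025; Unit 2B 8,733.60 → $8,725; Unit 1B 45,600.04 → $45,600; Unit 5B 39,863.07 → $39,875.

Unit 1A: $23,075 · Unit G2: $43,025 · Unit 2B: $8,725 · Unit 2C: $50,300 · Unit 1B: $45,600 · Unit 5B: $39,875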